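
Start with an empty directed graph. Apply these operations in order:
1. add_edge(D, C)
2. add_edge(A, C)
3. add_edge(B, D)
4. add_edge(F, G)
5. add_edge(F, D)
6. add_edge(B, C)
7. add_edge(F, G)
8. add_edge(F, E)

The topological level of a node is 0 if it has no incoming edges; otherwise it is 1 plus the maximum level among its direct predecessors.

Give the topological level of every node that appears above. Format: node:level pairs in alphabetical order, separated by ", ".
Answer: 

Answer: A:0, B:0, C:2, D:1, E:1, F:0, G:1

Derivation:
Op 1: add_edge(D, C). Edges now: 1
Op 2: add_edge(A, C). Edges now: 2
Op 3: add_edge(B, D). Edges now: 3
Op 4: add_edge(F, G). Edges now: 4
Op 5: add_edge(F, D). Edges now: 5
Op 6: add_edge(B, C). Edges now: 6
Op 7: add_edge(F, G) (duplicate, no change). Edges now: 6
Op 8: add_edge(F, E). Edges now: 7
Compute levels (Kahn BFS):
  sources (in-degree 0): A, B, F
  process A: level=0
    A->C: in-degree(C)=2, level(C)>=1
  process B: level=0
    B->C: in-degree(C)=1, level(C)>=1
    B->D: in-degree(D)=1, level(D)>=1
  process F: level=0
    F->D: in-degree(D)=0, level(D)=1, enqueue
    F->E: in-degree(E)=0, level(E)=1, enqueue
    F->G: in-degree(G)=0, level(G)=1, enqueue
  process D: level=1
    D->C: in-degree(C)=0, level(C)=2, enqueue
  process E: level=1
  process G: level=1
  process C: level=2
All levels: A:0, B:0, C:2, D:1, E:1, F:0, G:1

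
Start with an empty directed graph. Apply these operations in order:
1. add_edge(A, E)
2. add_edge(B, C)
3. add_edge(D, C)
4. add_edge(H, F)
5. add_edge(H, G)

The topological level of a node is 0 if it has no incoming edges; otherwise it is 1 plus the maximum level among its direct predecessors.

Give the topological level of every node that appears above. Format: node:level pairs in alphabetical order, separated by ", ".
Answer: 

Op 1: add_edge(A, E). Edges now: 1
Op 2: add_edge(B, C). Edges now: 2
Op 3: add_edge(D, C). Edges now: 3
Op 4: add_edge(H, F). Edges now: 4
Op 5: add_edge(H, G). Edges now: 5
Compute levels (Kahn BFS):
  sources (in-degree 0): A, B, D, H
  process A: level=0
    A->E: in-degree(E)=0, level(E)=1, enqueue
  process B: level=0
    B->C: in-degree(C)=1, level(C)>=1
  process D: level=0
    D->C: in-degree(C)=0, level(C)=1, enqueue
  process H: level=0
    H->F: in-degree(F)=0, level(F)=1, enqueue
    H->G: in-degree(G)=0, level(G)=1, enqueue
  process E: level=1
  process C: level=1
  process F: level=1
  process G: level=1
All levels: A:0, B:0, C:1, D:0, E:1, F:1, G:1, H:0

Answer: A:0, B:0, C:1, D:0, E:1, F:1, G:1, H:0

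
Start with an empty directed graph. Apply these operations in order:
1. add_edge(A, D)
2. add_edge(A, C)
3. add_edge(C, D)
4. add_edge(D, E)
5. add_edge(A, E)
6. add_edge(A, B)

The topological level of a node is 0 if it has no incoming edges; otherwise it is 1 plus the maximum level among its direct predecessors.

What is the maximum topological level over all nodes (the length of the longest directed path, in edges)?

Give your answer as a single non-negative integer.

Op 1: add_edge(A, D). Edges now: 1
Op 2: add_edge(A, C). Edges now: 2
Op 3: add_edge(C, D). Edges now: 3
Op 4: add_edge(D, E). Edges now: 4
Op 5: add_edge(A, E). Edges now: 5
Op 6: add_edge(A, B). Edges now: 6
Compute levels (Kahn BFS):
  sources (in-degree 0): A
  process A: level=0
    A->B: in-degree(B)=0, level(B)=1, enqueue
    A->C: in-degree(C)=0, level(C)=1, enqueue
    A->D: in-degree(D)=1, level(D)>=1
    A->E: in-degree(E)=1, level(E)>=1
  process B: level=1
  process C: level=1
    C->D: in-degree(D)=0, level(D)=2, enqueue
  process D: level=2
    D->E: in-degree(E)=0, level(E)=3, enqueue
  process E: level=3
All levels: A:0, B:1, C:1, D:2, E:3
max level = 3

Answer: 3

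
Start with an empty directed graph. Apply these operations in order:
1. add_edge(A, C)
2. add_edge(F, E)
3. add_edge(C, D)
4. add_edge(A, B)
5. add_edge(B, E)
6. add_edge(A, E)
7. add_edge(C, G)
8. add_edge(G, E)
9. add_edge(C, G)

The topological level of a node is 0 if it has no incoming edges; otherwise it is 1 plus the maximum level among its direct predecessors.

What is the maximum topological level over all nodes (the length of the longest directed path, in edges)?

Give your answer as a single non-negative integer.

Op 1: add_edge(A, C). Edges now: 1
Op 2: add_edge(F, E). Edges now: 2
Op 3: add_edge(C, D). Edges now: 3
Op 4: add_edge(A, B). Edges now: 4
Op 5: add_edge(B, E). Edges now: 5
Op 6: add_edge(A, E). Edges now: 6
Op 7: add_edge(C, G). Edges now: 7
Op 8: add_edge(G, E). Edges now: 8
Op 9: add_edge(C, G) (duplicate, no change). Edges now: 8
Compute levels (Kahn BFS):
  sources (in-degree 0): A, F
  process A: level=0
    A->B: in-degree(B)=0, level(B)=1, enqueue
    A->C: in-degree(C)=0, level(C)=1, enqueue
    A->E: in-degree(E)=3, level(E)>=1
  process F: level=0
    F->E: in-degree(E)=2, level(E)>=1
  process B: level=1
    B->E: in-degree(E)=1, level(E)>=2
  process C: level=1
    C->D: in-degree(D)=0, level(D)=2, enqueue
    C->G: in-degree(G)=0, level(G)=2, enqueue
  process D: level=2
  process G: level=2
    G->E: in-degree(E)=0, level(E)=3, enqueue
  process E: level=3
All levels: A:0, B:1, C:1, D:2, E:3, F:0, G:2
max level = 3

Answer: 3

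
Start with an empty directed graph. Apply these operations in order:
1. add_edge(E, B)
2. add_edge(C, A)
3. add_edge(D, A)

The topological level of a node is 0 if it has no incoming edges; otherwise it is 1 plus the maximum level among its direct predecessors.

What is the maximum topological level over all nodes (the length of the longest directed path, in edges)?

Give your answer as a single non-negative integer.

Op 1: add_edge(E, B). Edges now: 1
Op 2: add_edge(C, A). Edges now: 2
Op 3: add_edge(D, A). Edges now: 3
Compute levels (Kahn BFS):
  sources (in-degree 0): C, D, E
  process C: level=0
    C->A: in-degree(A)=1, level(A)>=1
  process D: level=0
    D->A: in-degree(A)=0, level(A)=1, enqueue
  process E: level=0
    E->B: in-degree(B)=0, level(B)=1, enqueue
  process A: level=1
  process B: level=1
All levels: A:1, B:1, C:0, D:0, E:0
max level = 1

Answer: 1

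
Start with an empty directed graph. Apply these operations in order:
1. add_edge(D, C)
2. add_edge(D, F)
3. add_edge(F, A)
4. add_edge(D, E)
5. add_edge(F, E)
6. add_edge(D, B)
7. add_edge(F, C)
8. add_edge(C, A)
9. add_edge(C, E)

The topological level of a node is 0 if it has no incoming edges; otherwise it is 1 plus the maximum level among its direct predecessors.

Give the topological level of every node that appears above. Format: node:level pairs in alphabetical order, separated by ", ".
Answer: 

Op 1: add_edge(D, C). Edges now: 1
Op 2: add_edge(D, F). Edges now: 2
Op 3: add_edge(F, A). Edges now: 3
Op 4: add_edge(D, E). Edges now: 4
Op 5: add_edge(F, E). Edges now: 5
Op 6: add_edge(D, B). Edges now: 6
Op 7: add_edge(F, C). Edges now: 7
Op 8: add_edge(C, A). Edges now: 8
Op 9: add_edge(C, E). Edges now: 9
Compute levels (Kahn BFS):
  sources (in-degree 0): D
  process D: level=0
    D->B: in-degree(B)=0, level(B)=1, enqueue
    D->C: in-degree(C)=1, level(C)>=1
    D->E: in-degree(E)=2, level(E)>=1
    D->F: in-degree(F)=0, level(F)=1, enqueue
  process B: level=1
  process F: level=1
    F->A: in-degree(A)=1, level(A)>=2
    F->C: in-degree(C)=0, level(C)=2, enqueue
    F->E: in-degree(E)=1, level(E)>=2
  process C: level=2
    C->A: in-degree(A)=0, level(A)=3, enqueue
    C->E: in-degree(E)=0, level(E)=3, enqueue
  process A: level=3
  process E: level=3
All levels: A:3, B:1, C:2, D:0, E:3, F:1

Answer: A:3, B:1, C:2, D:0, E:3, F:1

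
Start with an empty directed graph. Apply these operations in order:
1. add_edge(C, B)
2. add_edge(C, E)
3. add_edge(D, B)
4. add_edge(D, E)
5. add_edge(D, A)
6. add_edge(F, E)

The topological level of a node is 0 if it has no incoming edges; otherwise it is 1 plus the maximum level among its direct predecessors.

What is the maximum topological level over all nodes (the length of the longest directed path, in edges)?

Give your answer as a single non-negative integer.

Op 1: add_edge(C, B). Edges now: 1
Op 2: add_edge(C, E). Edges now: 2
Op 3: add_edge(D, B). Edges now: 3
Op 4: add_edge(D, E). Edges now: 4
Op 5: add_edge(D, A). Edges now: 5
Op 6: add_edge(F, E). Edges now: 6
Compute levels (Kahn BFS):
  sources (in-degree 0): C, D, F
  process C: level=0
    C->B: in-degree(B)=1, level(B)>=1
    C->E: in-degree(E)=2, level(E)>=1
  process D: level=0
    D->A: in-degree(A)=0, level(A)=1, enqueue
    D->B: in-degree(B)=0, level(B)=1, enqueue
    D->E: in-degree(E)=1, level(E)>=1
  process F: level=0
    F->E: in-degree(E)=0, level(E)=1, enqueue
  process A: level=1
  process B: level=1
  process E: level=1
All levels: A:1, B:1, C:0, D:0, E:1, F:0
max level = 1

Answer: 1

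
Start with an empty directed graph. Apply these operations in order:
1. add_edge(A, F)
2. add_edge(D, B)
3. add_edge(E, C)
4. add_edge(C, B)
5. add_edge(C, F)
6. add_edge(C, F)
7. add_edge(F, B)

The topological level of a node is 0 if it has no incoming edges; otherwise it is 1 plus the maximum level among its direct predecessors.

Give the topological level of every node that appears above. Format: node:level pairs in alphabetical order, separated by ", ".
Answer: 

Answer: A:0, B:3, C:1, D:0, E:0, F:2

Derivation:
Op 1: add_edge(A, F). Edges now: 1
Op 2: add_edge(D, B). Edges now: 2
Op 3: add_edge(E, C). Edges now: 3
Op 4: add_edge(C, B). Edges now: 4
Op 5: add_edge(C, F). Edges now: 5
Op 6: add_edge(C, F) (duplicate, no change). Edges now: 5
Op 7: add_edge(F, B). Edges now: 6
Compute levels (Kahn BFS):
  sources (in-degree 0): A, D, E
  process A: level=0
    A->F: in-degree(F)=1, level(F)>=1
  process D: level=0
    D->B: in-degree(B)=2, level(B)>=1
  process E: level=0
    E->C: in-degree(C)=0, level(C)=1, enqueue
  process C: level=1
    C->B: in-degree(B)=1, level(B)>=2
    C->F: in-degree(F)=0, level(F)=2, enqueue
  process F: level=2
    F->B: in-degree(B)=0, level(B)=3, enqueue
  process B: level=3
All levels: A:0, B:3, C:1, D:0, E:0, F:2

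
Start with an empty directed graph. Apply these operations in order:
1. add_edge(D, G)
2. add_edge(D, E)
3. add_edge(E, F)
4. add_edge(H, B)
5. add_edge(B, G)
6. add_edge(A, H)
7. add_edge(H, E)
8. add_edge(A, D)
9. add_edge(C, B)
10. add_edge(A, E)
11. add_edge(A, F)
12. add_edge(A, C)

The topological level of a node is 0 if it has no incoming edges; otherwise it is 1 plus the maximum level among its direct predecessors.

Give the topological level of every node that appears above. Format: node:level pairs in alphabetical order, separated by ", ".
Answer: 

Op 1: add_edge(D, G). Edges now: 1
Op 2: add_edge(D, E). Edges now: 2
Op 3: add_edge(E, F). Edges now: 3
Op 4: add_edge(H, B). Edges now: 4
Op 5: add_edge(B, G). Edges now: 5
Op 6: add_edge(A, H). Edges now: 6
Op 7: add_edge(H, E). Edges now: 7
Op 8: add_edge(A, D). Edges now: 8
Op 9: add_edge(C, B). Edges now: 9
Op 10: add_edge(A, E). Edges now: 10
Op 11: add_edge(A, F). Edges now: 11
Op 12: add_edge(A, C). Edges now: 12
Compute levels (Kahn BFS):
  sources (in-degree 0): A
  process A: level=0
    A->C: in-degree(C)=0, level(C)=1, enqueue
    A->D: in-degree(D)=0, level(D)=1, enqueue
    A->E: in-degree(E)=2, level(E)>=1
    A->F: in-degree(F)=1, level(F)>=1
    A->H: in-degree(H)=0, level(H)=1, enqueue
  process C: level=1
    C->B: in-degree(B)=1, level(B)>=2
  process D: level=1
    D->E: in-degree(E)=1, level(E)>=2
    D->G: in-degree(G)=1, level(G)>=2
  process H: level=1
    H->B: in-degree(B)=0, level(B)=2, enqueue
    H->E: in-degree(E)=0, level(E)=2, enqueue
  process B: level=2
    B->G: in-degree(G)=0, level(G)=3, enqueue
  process E: level=2
    E->F: in-degree(F)=0, level(F)=3, enqueue
  process G: level=3
  process F: level=3
All levels: A:0, B:2, C:1, D:1, E:2, F:3, G:3, H:1

Answer: A:0, B:2, C:1, D:1, E:2, F:3, G:3, H:1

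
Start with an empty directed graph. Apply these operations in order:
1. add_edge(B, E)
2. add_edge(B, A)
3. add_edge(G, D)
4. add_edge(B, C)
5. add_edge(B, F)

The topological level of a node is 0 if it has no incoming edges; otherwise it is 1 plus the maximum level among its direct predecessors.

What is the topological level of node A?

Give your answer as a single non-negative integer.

Answer: 1

Derivation:
Op 1: add_edge(B, E). Edges now: 1
Op 2: add_edge(B, A). Edges now: 2
Op 3: add_edge(G, D). Edges now: 3
Op 4: add_edge(B, C). Edges now: 4
Op 5: add_edge(B, F). Edges now: 5
Compute levels (Kahn BFS):
  sources (in-degree 0): B, G
  process B: level=0
    B->A: in-degree(A)=0, level(A)=1, enqueue
    B->C: in-degree(C)=0, level(C)=1, enqueue
    B->E: in-degree(E)=0, level(E)=1, enqueue
    B->F: in-degree(F)=0, level(F)=1, enqueue
  process G: level=0
    G->D: in-degree(D)=0, level(D)=1, enqueue
  process A: level=1
  process C: level=1
  process E: level=1
  process F: level=1
  process D: level=1
All levels: A:1, B:0, C:1, D:1, E:1, F:1, G:0
level(A) = 1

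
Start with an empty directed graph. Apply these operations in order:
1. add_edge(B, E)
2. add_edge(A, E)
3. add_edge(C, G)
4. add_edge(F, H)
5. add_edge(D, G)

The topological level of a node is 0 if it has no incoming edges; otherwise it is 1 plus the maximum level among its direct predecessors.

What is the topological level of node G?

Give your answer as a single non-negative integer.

Answer: 1

Derivation:
Op 1: add_edge(B, E). Edges now: 1
Op 2: add_edge(A, E). Edges now: 2
Op 3: add_edge(C, G). Edges now: 3
Op 4: add_edge(F, H). Edges now: 4
Op 5: add_edge(D, G). Edges now: 5
Compute levels (Kahn BFS):
  sources (in-degree 0): A, B, C, D, F
  process A: level=0
    A->E: in-degree(E)=1, level(E)>=1
  process B: level=0
    B->E: in-degree(E)=0, level(E)=1, enqueue
  process C: level=0
    C->G: in-degree(G)=1, level(G)>=1
  process D: level=0
    D->G: in-degree(G)=0, level(G)=1, enqueue
  process F: level=0
    F->H: in-degree(H)=0, level(H)=1, enqueue
  process E: level=1
  process G: level=1
  process H: level=1
All levels: A:0, B:0, C:0, D:0, E:1, F:0, G:1, H:1
level(G) = 1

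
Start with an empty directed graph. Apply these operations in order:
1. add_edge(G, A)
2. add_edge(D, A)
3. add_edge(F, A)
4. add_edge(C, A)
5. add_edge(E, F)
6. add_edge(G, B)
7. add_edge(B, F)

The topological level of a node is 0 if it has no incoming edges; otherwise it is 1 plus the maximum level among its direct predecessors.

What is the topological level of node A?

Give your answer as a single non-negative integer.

Op 1: add_edge(G, A). Edges now: 1
Op 2: add_edge(D, A). Edges now: 2
Op 3: add_edge(F, A). Edges now: 3
Op 4: add_edge(C, A). Edges now: 4
Op 5: add_edge(E, F). Edges now: 5
Op 6: add_edge(G, B). Edges now: 6
Op 7: add_edge(B, F). Edges now: 7
Compute levels (Kahn BFS):
  sources (in-degree 0): C, D, E, G
  process C: level=0
    C->A: in-degree(A)=3, level(A)>=1
  process D: level=0
    D->A: in-degree(A)=2, level(A)>=1
  process E: level=0
    E->F: in-degree(F)=1, level(F)>=1
  process G: level=0
    G->A: in-degree(A)=1, level(A)>=1
    G->B: in-degree(B)=0, level(B)=1, enqueue
  process B: level=1
    B->F: in-degree(F)=0, level(F)=2, enqueue
  process F: level=2
    F->A: in-degree(A)=0, level(A)=3, enqueue
  process A: level=3
All levels: A:3, B:1, C:0, D:0, E:0, F:2, G:0
level(A) = 3

Answer: 3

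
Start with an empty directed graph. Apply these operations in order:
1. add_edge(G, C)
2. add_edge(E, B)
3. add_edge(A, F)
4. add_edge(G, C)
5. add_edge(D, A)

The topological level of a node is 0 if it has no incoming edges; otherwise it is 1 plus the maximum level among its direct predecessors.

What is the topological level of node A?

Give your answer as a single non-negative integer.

Answer: 1

Derivation:
Op 1: add_edge(G, C). Edges now: 1
Op 2: add_edge(E, B). Edges now: 2
Op 3: add_edge(A, F). Edges now: 3
Op 4: add_edge(G, C) (duplicate, no change). Edges now: 3
Op 5: add_edge(D, A). Edges now: 4
Compute levels (Kahn BFS):
  sources (in-degree 0): D, E, G
  process D: level=0
    D->A: in-degree(A)=0, level(A)=1, enqueue
  process E: level=0
    E->B: in-degree(B)=0, level(B)=1, enqueue
  process G: level=0
    G->C: in-degree(C)=0, level(C)=1, enqueue
  process A: level=1
    A->F: in-degree(F)=0, level(F)=2, enqueue
  process B: level=1
  process C: level=1
  process F: level=2
All levels: A:1, B:1, C:1, D:0, E:0, F:2, G:0
level(A) = 1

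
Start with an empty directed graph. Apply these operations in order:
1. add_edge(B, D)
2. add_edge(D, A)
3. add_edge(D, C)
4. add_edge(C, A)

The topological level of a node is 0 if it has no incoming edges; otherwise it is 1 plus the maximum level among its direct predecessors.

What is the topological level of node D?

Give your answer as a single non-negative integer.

Answer: 1

Derivation:
Op 1: add_edge(B, D). Edges now: 1
Op 2: add_edge(D, A). Edges now: 2
Op 3: add_edge(D, C). Edges now: 3
Op 4: add_edge(C, A). Edges now: 4
Compute levels (Kahn BFS):
  sources (in-degree 0): B
  process B: level=0
    B->D: in-degree(D)=0, level(D)=1, enqueue
  process D: level=1
    D->A: in-degree(A)=1, level(A)>=2
    D->C: in-degree(C)=0, level(C)=2, enqueue
  process C: level=2
    C->A: in-degree(A)=0, level(A)=3, enqueue
  process A: level=3
All levels: A:3, B:0, C:2, D:1
level(D) = 1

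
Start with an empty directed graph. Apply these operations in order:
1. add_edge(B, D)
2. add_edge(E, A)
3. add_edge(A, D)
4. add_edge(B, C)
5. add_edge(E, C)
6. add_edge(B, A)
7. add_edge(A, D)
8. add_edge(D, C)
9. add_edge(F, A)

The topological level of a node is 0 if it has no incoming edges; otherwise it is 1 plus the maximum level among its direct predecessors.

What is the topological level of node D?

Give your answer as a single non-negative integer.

Op 1: add_edge(B, D). Edges now: 1
Op 2: add_edge(E, A). Edges now: 2
Op 3: add_edge(A, D). Edges now: 3
Op 4: add_edge(B, C). Edges now: 4
Op 5: add_edge(E, C). Edges now: 5
Op 6: add_edge(B, A). Edges now: 6
Op 7: add_edge(A, D) (duplicate, no change). Edges now: 6
Op 8: add_edge(D, C). Edges now: 7
Op 9: add_edge(F, A). Edges now: 8
Compute levels (Kahn BFS):
  sources (in-degree 0): B, E, F
  process B: level=0
    B->A: in-degree(A)=2, level(A)>=1
    B->C: in-degree(C)=2, level(C)>=1
    B->D: in-degree(D)=1, level(D)>=1
  process E: level=0
    E->A: in-degree(A)=1, level(A)>=1
    E->C: in-degree(C)=1, level(C)>=1
  process F: level=0
    F->A: in-degree(A)=0, level(A)=1, enqueue
  process A: level=1
    A->D: in-degree(D)=0, level(D)=2, enqueue
  process D: level=2
    D->C: in-degree(C)=0, level(C)=3, enqueue
  process C: level=3
All levels: A:1, B:0, C:3, D:2, E:0, F:0
level(D) = 2

Answer: 2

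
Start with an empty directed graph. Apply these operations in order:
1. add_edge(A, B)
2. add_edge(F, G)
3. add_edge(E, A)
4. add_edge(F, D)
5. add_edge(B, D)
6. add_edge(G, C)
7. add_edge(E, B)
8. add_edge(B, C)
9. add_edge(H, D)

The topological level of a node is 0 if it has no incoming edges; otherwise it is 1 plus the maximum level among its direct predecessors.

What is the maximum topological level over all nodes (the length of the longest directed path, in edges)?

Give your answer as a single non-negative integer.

Answer: 3

Derivation:
Op 1: add_edge(A, B). Edges now: 1
Op 2: add_edge(F, G). Edges now: 2
Op 3: add_edge(E, A). Edges now: 3
Op 4: add_edge(F, D). Edges now: 4
Op 5: add_edge(B, D). Edges now: 5
Op 6: add_edge(G, C). Edges now: 6
Op 7: add_edge(E, B). Edges now: 7
Op 8: add_edge(B, C). Edges now: 8
Op 9: add_edge(H, D). Edges now: 9
Compute levels (Kahn BFS):
  sources (in-degree 0): E, F, H
  process E: level=0
    E->A: in-degree(A)=0, level(A)=1, enqueue
    E->B: in-degree(B)=1, level(B)>=1
  process F: level=0
    F->D: in-degree(D)=2, level(D)>=1
    F->G: in-degree(G)=0, level(G)=1, enqueue
  process H: level=0
    H->D: in-degree(D)=1, level(D)>=1
  process A: level=1
    A->B: in-degree(B)=0, level(B)=2, enqueue
  process G: level=1
    G->C: in-degree(C)=1, level(C)>=2
  process B: level=2
    B->C: in-degree(C)=0, level(C)=3, enqueue
    B->D: in-degree(D)=0, level(D)=3, enqueue
  process C: level=3
  process D: level=3
All levels: A:1, B:2, C:3, D:3, E:0, F:0, G:1, H:0
max level = 3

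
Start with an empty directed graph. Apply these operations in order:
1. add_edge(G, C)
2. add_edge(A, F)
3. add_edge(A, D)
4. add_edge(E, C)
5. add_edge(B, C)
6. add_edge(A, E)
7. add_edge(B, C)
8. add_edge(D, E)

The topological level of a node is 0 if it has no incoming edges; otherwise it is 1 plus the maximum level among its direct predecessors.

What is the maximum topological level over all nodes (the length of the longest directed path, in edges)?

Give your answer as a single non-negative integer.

Op 1: add_edge(G, C). Edges now: 1
Op 2: add_edge(A, F). Edges now: 2
Op 3: add_edge(A, D). Edges now: 3
Op 4: add_edge(E, C). Edges now: 4
Op 5: add_edge(B, C). Edges now: 5
Op 6: add_edge(A, E). Edges now: 6
Op 7: add_edge(B, C) (duplicate, no change). Edges now: 6
Op 8: add_edge(D, E). Edges now: 7
Compute levels (Kahn BFS):
  sources (in-degree 0): A, B, G
  process A: level=0
    A->D: in-degree(D)=0, level(D)=1, enqueue
    A->E: in-degree(E)=1, level(E)>=1
    A->F: in-degree(F)=0, level(F)=1, enqueue
  process B: level=0
    B->C: in-degree(C)=2, level(C)>=1
  process G: level=0
    G->C: in-degree(C)=1, level(C)>=1
  process D: level=1
    D->E: in-degree(E)=0, level(E)=2, enqueue
  process F: level=1
  process E: level=2
    E->C: in-degree(C)=0, level(C)=3, enqueue
  process C: level=3
All levels: A:0, B:0, C:3, D:1, E:2, F:1, G:0
max level = 3

Answer: 3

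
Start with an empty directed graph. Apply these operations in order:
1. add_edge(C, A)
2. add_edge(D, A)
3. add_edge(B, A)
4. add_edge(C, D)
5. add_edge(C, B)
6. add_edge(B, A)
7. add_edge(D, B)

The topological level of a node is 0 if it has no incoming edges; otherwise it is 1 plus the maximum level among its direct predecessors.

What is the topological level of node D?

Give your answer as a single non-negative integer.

Op 1: add_edge(C, A). Edges now: 1
Op 2: add_edge(D, A). Edges now: 2
Op 3: add_edge(B, A). Edges now: 3
Op 4: add_edge(C, D). Edges now: 4
Op 5: add_edge(C, B). Edges now: 5
Op 6: add_edge(B, A) (duplicate, no change). Edges now: 5
Op 7: add_edge(D, B). Edges now: 6
Compute levels (Kahn BFS):
  sources (in-degree 0): C
  process C: level=0
    C->A: in-degree(A)=2, level(A)>=1
    C->B: in-degree(B)=1, level(B)>=1
    C->D: in-degree(D)=0, level(D)=1, enqueue
  process D: level=1
    D->A: in-degree(A)=1, level(A)>=2
    D->B: in-degree(B)=0, level(B)=2, enqueue
  process B: level=2
    B->A: in-degree(A)=0, level(A)=3, enqueue
  process A: level=3
All levels: A:3, B:2, C:0, D:1
level(D) = 1

Answer: 1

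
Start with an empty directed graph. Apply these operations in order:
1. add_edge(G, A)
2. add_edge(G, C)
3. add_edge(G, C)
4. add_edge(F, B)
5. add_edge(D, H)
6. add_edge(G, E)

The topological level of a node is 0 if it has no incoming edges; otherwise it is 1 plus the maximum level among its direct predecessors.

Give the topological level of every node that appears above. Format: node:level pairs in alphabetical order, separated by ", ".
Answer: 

Op 1: add_edge(G, A). Edges now: 1
Op 2: add_edge(G, C). Edges now: 2
Op 3: add_edge(G, C) (duplicate, no change). Edges now: 2
Op 4: add_edge(F, B). Edges now: 3
Op 5: add_edge(D, H). Edges now: 4
Op 6: add_edge(G, E). Edges now: 5
Compute levels (Kahn BFS):
  sources (in-degree 0): D, F, G
  process D: level=0
    D->H: in-degree(H)=0, level(H)=1, enqueue
  process F: level=0
    F->B: in-degree(B)=0, level(B)=1, enqueue
  process G: level=0
    G->A: in-degree(A)=0, level(A)=1, enqueue
    G->C: in-degree(C)=0, level(C)=1, enqueue
    G->E: in-degree(E)=0, level(E)=1, enqueue
  process H: level=1
  process B: level=1
  process A: level=1
  process C: level=1
  process E: level=1
All levels: A:1, B:1, C:1, D:0, E:1, F:0, G:0, H:1

Answer: A:1, B:1, C:1, D:0, E:1, F:0, G:0, H:1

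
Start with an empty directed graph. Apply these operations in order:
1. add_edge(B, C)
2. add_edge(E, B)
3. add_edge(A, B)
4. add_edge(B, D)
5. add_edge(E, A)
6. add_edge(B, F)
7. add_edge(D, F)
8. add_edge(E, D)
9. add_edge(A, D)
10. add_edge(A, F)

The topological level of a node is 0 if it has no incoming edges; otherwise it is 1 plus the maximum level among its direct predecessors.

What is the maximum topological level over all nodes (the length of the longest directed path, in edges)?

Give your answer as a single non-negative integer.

Answer: 4

Derivation:
Op 1: add_edge(B, C). Edges now: 1
Op 2: add_edge(E, B). Edges now: 2
Op 3: add_edge(A, B). Edges now: 3
Op 4: add_edge(B, D). Edges now: 4
Op 5: add_edge(E, A). Edges now: 5
Op 6: add_edge(B, F). Edges now: 6
Op 7: add_edge(D, F). Edges now: 7
Op 8: add_edge(E, D). Edges now: 8
Op 9: add_edge(A, D). Edges now: 9
Op 10: add_edge(A, F). Edges now: 10
Compute levels (Kahn BFS):
  sources (in-degree 0): E
  process E: level=0
    E->A: in-degree(A)=0, level(A)=1, enqueue
    E->B: in-degree(B)=1, level(B)>=1
    E->D: in-degree(D)=2, level(D)>=1
  process A: level=1
    A->B: in-degree(B)=0, level(B)=2, enqueue
    A->D: in-degree(D)=1, level(D)>=2
    A->F: in-degree(F)=2, level(F)>=2
  process B: level=2
    B->C: in-degree(C)=0, level(C)=3, enqueue
    B->D: in-degree(D)=0, level(D)=3, enqueue
    B->F: in-degree(F)=1, level(F)>=3
  process C: level=3
  process D: level=3
    D->F: in-degree(F)=0, level(F)=4, enqueue
  process F: level=4
All levels: A:1, B:2, C:3, D:3, E:0, F:4
max level = 4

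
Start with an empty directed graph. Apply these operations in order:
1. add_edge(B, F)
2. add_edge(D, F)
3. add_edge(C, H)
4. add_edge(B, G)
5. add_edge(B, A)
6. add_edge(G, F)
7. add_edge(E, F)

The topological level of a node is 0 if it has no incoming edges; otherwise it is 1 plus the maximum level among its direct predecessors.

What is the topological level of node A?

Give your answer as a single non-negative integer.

Answer: 1

Derivation:
Op 1: add_edge(B, F). Edges now: 1
Op 2: add_edge(D, F). Edges now: 2
Op 3: add_edge(C, H). Edges now: 3
Op 4: add_edge(B, G). Edges now: 4
Op 5: add_edge(B, A). Edges now: 5
Op 6: add_edge(G, F). Edges now: 6
Op 7: add_edge(E, F). Edges now: 7
Compute levels (Kahn BFS):
  sources (in-degree 0): B, C, D, E
  process B: level=0
    B->A: in-degree(A)=0, level(A)=1, enqueue
    B->F: in-degree(F)=3, level(F)>=1
    B->G: in-degree(G)=0, level(G)=1, enqueue
  process C: level=0
    C->H: in-degree(H)=0, level(H)=1, enqueue
  process D: level=0
    D->F: in-degree(F)=2, level(F)>=1
  process E: level=0
    E->F: in-degree(F)=1, level(F)>=1
  process A: level=1
  process G: level=1
    G->F: in-degree(F)=0, level(F)=2, enqueue
  process H: level=1
  process F: level=2
All levels: A:1, B:0, C:0, D:0, E:0, F:2, G:1, H:1
level(A) = 1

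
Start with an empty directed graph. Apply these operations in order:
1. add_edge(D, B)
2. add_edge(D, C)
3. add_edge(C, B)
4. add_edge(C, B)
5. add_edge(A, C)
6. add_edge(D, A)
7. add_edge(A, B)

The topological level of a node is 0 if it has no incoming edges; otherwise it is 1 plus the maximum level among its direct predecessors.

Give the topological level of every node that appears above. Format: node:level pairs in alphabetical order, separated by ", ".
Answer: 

Answer: A:1, B:3, C:2, D:0

Derivation:
Op 1: add_edge(D, B). Edges now: 1
Op 2: add_edge(D, C). Edges now: 2
Op 3: add_edge(C, B). Edges now: 3
Op 4: add_edge(C, B) (duplicate, no change). Edges now: 3
Op 5: add_edge(A, C). Edges now: 4
Op 6: add_edge(D, A). Edges now: 5
Op 7: add_edge(A, B). Edges now: 6
Compute levels (Kahn BFS):
  sources (in-degree 0): D
  process D: level=0
    D->A: in-degree(A)=0, level(A)=1, enqueue
    D->B: in-degree(B)=2, level(B)>=1
    D->C: in-degree(C)=1, level(C)>=1
  process A: level=1
    A->B: in-degree(B)=1, level(B)>=2
    A->C: in-degree(C)=0, level(C)=2, enqueue
  process C: level=2
    C->B: in-degree(B)=0, level(B)=3, enqueue
  process B: level=3
All levels: A:1, B:3, C:2, D:0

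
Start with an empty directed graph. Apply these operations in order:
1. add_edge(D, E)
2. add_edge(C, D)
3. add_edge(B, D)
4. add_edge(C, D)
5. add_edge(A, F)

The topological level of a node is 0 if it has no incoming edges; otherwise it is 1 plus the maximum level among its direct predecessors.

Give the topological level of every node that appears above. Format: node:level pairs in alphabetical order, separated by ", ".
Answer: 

Op 1: add_edge(D, E). Edges now: 1
Op 2: add_edge(C, D). Edges now: 2
Op 3: add_edge(B, D). Edges now: 3
Op 4: add_edge(C, D) (duplicate, no change). Edges now: 3
Op 5: add_edge(A, F). Edges now: 4
Compute levels (Kahn BFS):
  sources (in-degree 0): A, B, C
  process A: level=0
    A->F: in-degree(F)=0, level(F)=1, enqueue
  process B: level=0
    B->D: in-degree(D)=1, level(D)>=1
  process C: level=0
    C->D: in-degree(D)=0, level(D)=1, enqueue
  process F: level=1
  process D: level=1
    D->E: in-degree(E)=0, level(E)=2, enqueue
  process E: level=2
All levels: A:0, B:0, C:0, D:1, E:2, F:1

Answer: A:0, B:0, C:0, D:1, E:2, F:1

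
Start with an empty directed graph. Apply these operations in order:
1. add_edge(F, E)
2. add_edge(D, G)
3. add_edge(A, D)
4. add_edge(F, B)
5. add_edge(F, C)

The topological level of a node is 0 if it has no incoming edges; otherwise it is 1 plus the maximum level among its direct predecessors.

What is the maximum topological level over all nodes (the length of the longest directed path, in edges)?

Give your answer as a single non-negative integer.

Answer: 2

Derivation:
Op 1: add_edge(F, E). Edges now: 1
Op 2: add_edge(D, G). Edges now: 2
Op 3: add_edge(A, D). Edges now: 3
Op 4: add_edge(F, B). Edges now: 4
Op 5: add_edge(F, C). Edges now: 5
Compute levels (Kahn BFS):
  sources (in-degree 0): A, F
  process A: level=0
    A->D: in-degree(D)=0, level(D)=1, enqueue
  process F: level=0
    F->B: in-degree(B)=0, level(B)=1, enqueue
    F->C: in-degree(C)=0, level(C)=1, enqueue
    F->E: in-degree(E)=0, level(E)=1, enqueue
  process D: level=1
    D->G: in-degree(G)=0, level(G)=2, enqueue
  process B: level=1
  process C: level=1
  process E: level=1
  process G: level=2
All levels: A:0, B:1, C:1, D:1, E:1, F:0, G:2
max level = 2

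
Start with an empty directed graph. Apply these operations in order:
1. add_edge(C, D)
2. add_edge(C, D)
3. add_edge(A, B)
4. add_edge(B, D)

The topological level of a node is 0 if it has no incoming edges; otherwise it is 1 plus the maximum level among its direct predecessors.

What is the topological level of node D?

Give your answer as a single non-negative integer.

Answer: 2

Derivation:
Op 1: add_edge(C, D). Edges now: 1
Op 2: add_edge(C, D) (duplicate, no change). Edges now: 1
Op 3: add_edge(A, B). Edges now: 2
Op 4: add_edge(B, D). Edges now: 3
Compute levels (Kahn BFS):
  sources (in-degree 0): A, C
  process A: level=0
    A->B: in-degree(B)=0, level(B)=1, enqueue
  process C: level=0
    C->D: in-degree(D)=1, level(D)>=1
  process B: level=1
    B->D: in-degree(D)=0, level(D)=2, enqueue
  process D: level=2
All levels: A:0, B:1, C:0, D:2
level(D) = 2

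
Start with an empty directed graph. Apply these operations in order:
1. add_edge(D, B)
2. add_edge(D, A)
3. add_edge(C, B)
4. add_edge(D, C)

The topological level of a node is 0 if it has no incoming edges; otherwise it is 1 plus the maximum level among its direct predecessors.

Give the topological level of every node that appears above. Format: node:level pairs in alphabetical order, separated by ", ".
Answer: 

Answer: A:1, B:2, C:1, D:0

Derivation:
Op 1: add_edge(D, B). Edges now: 1
Op 2: add_edge(D, A). Edges now: 2
Op 3: add_edge(C, B). Edges now: 3
Op 4: add_edge(D, C). Edges now: 4
Compute levels (Kahn BFS):
  sources (in-degree 0): D
  process D: level=0
    D->A: in-degree(A)=0, level(A)=1, enqueue
    D->B: in-degree(B)=1, level(B)>=1
    D->C: in-degree(C)=0, level(C)=1, enqueue
  process A: level=1
  process C: level=1
    C->B: in-degree(B)=0, level(B)=2, enqueue
  process B: level=2
All levels: A:1, B:2, C:1, D:0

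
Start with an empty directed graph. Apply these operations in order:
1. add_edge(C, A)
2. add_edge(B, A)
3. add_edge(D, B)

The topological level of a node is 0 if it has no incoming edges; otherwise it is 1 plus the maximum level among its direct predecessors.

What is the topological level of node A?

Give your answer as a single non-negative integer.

Op 1: add_edge(C, A). Edges now: 1
Op 2: add_edge(B, A). Edges now: 2
Op 3: add_edge(D, B). Edges now: 3
Compute levels (Kahn BFS):
  sources (in-degree 0): C, D
  process C: level=0
    C->A: in-degree(A)=1, level(A)>=1
  process D: level=0
    D->B: in-degree(B)=0, level(B)=1, enqueue
  process B: level=1
    B->A: in-degree(A)=0, level(A)=2, enqueue
  process A: level=2
All levels: A:2, B:1, C:0, D:0
level(A) = 2

Answer: 2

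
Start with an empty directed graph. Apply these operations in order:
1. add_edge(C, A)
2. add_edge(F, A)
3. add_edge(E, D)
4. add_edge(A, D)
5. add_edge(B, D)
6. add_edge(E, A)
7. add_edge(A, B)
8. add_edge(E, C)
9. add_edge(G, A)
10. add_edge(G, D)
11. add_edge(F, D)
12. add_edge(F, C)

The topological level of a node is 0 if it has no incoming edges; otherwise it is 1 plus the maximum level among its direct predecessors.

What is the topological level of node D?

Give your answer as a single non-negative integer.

Op 1: add_edge(C, A). Edges now: 1
Op 2: add_edge(F, A). Edges now: 2
Op 3: add_edge(E, D). Edges now: 3
Op 4: add_edge(A, D). Edges now: 4
Op 5: add_edge(B, D). Edges now: 5
Op 6: add_edge(E, A). Edges now: 6
Op 7: add_edge(A, B). Edges now: 7
Op 8: add_edge(E, C). Edges now: 8
Op 9: add_edge(G, A). Edges now: 9
Op 10: add_edge(G, D). Edges now: 10
Op 11: add_edge(F, D). Edges now: 11
Op 12: add_edge(F, C). Edges now: 12
Compute levels (Kahn BFS):
  sources (in-degree 0): E, F, G
  process E: level=0
    E->A: in-degree(A)=3, level(A)>=1
    E->C: in-degree(C)=1, level(C)>=1
    E->D: in-degree(D)=4, level(D)>=1
  process F: level=0
    F->A: in-degree(A)=2, level(A)>=1
    F->C: in-degree(C)=0, level(C)=1, enqueue
    F->D: in-degree(D)=3, level(D)>=1
  process G: level=0
    G->A: in-degree(A)=1, level(A)>=1
    G->D: in-degree(D)=2, level(D)>=1
  process C: level=1
    C->A: in-degree(A)=0, level(A)=2, enqueue
  process A: level=2
    A->B: in-degree(B)=0, level(B)=3, enqueue
    A->D: in-degree(D)=1, level(D)>=3
  process B: level=3
    B->D: in-degree(D)=0, level(D)=4, enqueue
  process D: level=4
All levels: A:2, B:3, C:1, D:4, E:0, F:0, G:0
level(D) = 4

Answer: 4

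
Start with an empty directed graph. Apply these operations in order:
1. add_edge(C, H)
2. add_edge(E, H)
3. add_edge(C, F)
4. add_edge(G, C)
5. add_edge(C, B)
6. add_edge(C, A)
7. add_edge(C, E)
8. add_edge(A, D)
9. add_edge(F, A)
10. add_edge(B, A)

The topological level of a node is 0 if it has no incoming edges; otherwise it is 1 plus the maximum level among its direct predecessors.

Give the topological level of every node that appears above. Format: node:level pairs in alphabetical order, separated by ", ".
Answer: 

Answer: A:3, B:2, C:1, D:4, E:2, F:2, G:0, H:3

Derivation:
Op 1: add_edge(C, H). Edges now: 1
Op 2: add_edge(E, H). Edges now: 2
Op 3: add_edge(C, F). Edges now: 3
Op 4: add_edge(G, C). Edges now: 4
Op 5: add_edge(C, B). Edges now: 5
Op 6: add_edge(C, A). Edges now: 6
Op 7: add_edge(C, E). Edges now: 7
Op 8: add_edge(A, D). Edges now: 8
Op 9: add_edge(F, A). Edges now: 9
Op 10: add_edge(B, A). Edges now: 10
Compute levels (Kahn BFS):
  sources (in-degree 0): G
  process G: level=0
    G->C: in-degree(C)=0, level(C)=1, enqueue
  process C: level=1
    C->A: in-degree(A)=2, level(A)>=2
    C->B: in-degree(B)=0, level(B)=2, enqueue
    C->E: in-degree(E)=0, level(E)=2, enqueue
    C->F: in-degree(F)=0, level(F)=2, enqueue
    C->H: in-degree(H)=1, level(H)>=2
  process B: level=2
    B->A: in-degree(A)=1, level(A)>=3
  process E: level=2
    E->H: in-degree(H)=0, level(H)=3, enqueue
  process F: level=2
    F->A: in-degree(A)=0, level(A)=3, enqueue
  process H: level=3
  process A: level=3
    A->D: in-degree(D)=0, level(D)=4, enqueue
  process D: level=4
All levels: A:3, B:2, C:1, D:4, E:2, F:2, G:0, H:3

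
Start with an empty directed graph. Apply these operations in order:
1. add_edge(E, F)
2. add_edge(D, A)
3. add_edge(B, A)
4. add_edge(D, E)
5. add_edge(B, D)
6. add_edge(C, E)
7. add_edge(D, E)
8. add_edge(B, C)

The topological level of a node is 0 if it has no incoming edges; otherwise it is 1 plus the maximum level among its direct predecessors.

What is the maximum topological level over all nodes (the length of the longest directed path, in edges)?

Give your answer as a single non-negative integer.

Op 1: add_edge(E, F). Edges now: 1
Op 2: add_edge(D, A). Edges now: 2
Op 3: add_edge(B, A). Edges now: 3
Op 4: add_edge(D, E). Edges now: 4
Op 5: add_edge(B, D). Edges now: 5
Op 6: add_edge(C, E). Edges now: 6
Op 7: add_edge(D, E) (duplicate, no change). Edges now: 6
Op 8: add_edge(B, C). Edges now: 7
Compute levels (Kahn BFS):
  sources (in-degree 0): B
  process B: level=0
    B->A: in-degree(A)=1, level(A)>=1
    B->C: in-degree(C)=0, level(C)=1, enqueue
    B->D: in-degree(D)=0, level(D)=1, enqueue
  process C: level=1
    C->E: in-degree(E)=1, level(E)>=2
  process D: level=1
    D->A: in-degree(A)=0, level(A)=2, enqueue
    D->E: in-degree(E)=0, level(E)=2, enqueue
  process A: level=2
  process E: level=2
    E->F: in-degree(F)=0, level(F)=3, enqueue
  process F: level=3
All levels: A:2, B:0, C:1, D:1, E:2, F:3
max level = 3

Answer: 3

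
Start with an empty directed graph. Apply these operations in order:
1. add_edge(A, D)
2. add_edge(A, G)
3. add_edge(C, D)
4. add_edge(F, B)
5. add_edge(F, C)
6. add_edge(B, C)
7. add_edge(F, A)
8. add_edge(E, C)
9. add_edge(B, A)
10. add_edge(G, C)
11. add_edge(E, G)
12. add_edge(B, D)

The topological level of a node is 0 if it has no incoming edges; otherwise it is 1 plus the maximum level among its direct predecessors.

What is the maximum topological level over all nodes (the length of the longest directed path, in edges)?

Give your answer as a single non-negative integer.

Answer: 5

Derivation:
Op 1: add_edge(A, D). Edges now: 1
Op 2: add_edge(A, G). Edges now: 2
Op 3: add_edge(C, D). Edges now: 3
Op 4: add_edge(F, B). Edges now: 4
Op 5: add_edge(F, C). Edges now: 5
Op 6: add_edge(B, C). Edges now: 6
Op 7: add_edge(F, A). Edges now: 7
Op 8: add_edge(E, C). Edges now: 8
Op 9: add_edge(B, A). Edges now: 9
Op 10: add_edge(G, C). Edges now: 10
Op 11: add_edge(E, G). Edges now: 11
Op 12: add_edge(B, D). Edges now: 12
Compute levels (Kahn BFS):
  sources (in-degree 0): E, F
  process E: level=0
    E->C: in-degree(C)=3, level(C)>=1
    E->G: in-degree(G)=1, level(G)>=1
  process F: level=0
    F->A: in-degree(A)=1, level(A)>=1
    F->B: in-degree(B)=0, level(B)=1, enqueue
    F->C: in-degree(C)=2, level(C)>=1
  process B: level=1
    B->A: in-degree(A)=0, level(A)=2, enqueue
    B->C: in-degree(C)=1, level(C)>=2
    B->D: in-degree(D)=2, level(D)>=2
  process A: level=2
    A->D: in-degree(D)=1, level(D)>=3
    A->G: in-degree(G)=0, level(G)=3, enqueue
  process G: level=3
    G->C: in-degree(C)=0, level(C)=4, enqueue
  process C: level=4
    C->D: in-degree(D)=0, level(D)=5, enqueue
  process D: level=5
All levels: A:2, B:1, C:4, D:5, E:0, F:0, G:3
max level = 5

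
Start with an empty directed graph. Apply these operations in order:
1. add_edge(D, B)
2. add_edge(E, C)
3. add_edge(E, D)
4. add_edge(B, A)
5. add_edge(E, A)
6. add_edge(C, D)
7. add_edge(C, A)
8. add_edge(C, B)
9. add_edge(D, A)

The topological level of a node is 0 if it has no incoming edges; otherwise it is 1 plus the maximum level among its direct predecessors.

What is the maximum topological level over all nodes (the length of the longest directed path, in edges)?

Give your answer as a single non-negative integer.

Answer: 4

Derivation:
Op 1: add_edge(D, B). Edges now: 1
Op 2: add_edge(E, C). Edges now: 2
Op 3: add_edge(E, D). Edges now: 3
Op 4: add_edge(B, A). Edges now: 4
Op 5: add_edge(E, A). Edges now: 5
Op 6: add_edge(C, D). Edges now: 6
Op 7: add_edge(C, A). Edges now: 7
Op 8: add_edge(C, B). Edges now: 8
Op 9: add_edge(D, A). Edges now: 9
Compute levels (Kahn BFS):
  sources (in-degree 0): E
  process E: level=0
    E->A: in-degree(A)=3, level(A)>=1
    E->C: in-degree(C)=0, level(C)=1, enqueue
    E->D: in-degree(D)=1, level(D)>=1
  process C: level=1
    C->A: in-degree(A)=2, level(A)>=2
    C->B: in-degree(B)=1, level(B)>=2
    C->D: in-degree(D)=0, level(D)=2, enqueue
  process D: level=2
    D->A: in-degree(A)=1, level(A)>=3
    D->B: in-degree(B)=0, level(B)=3, enqueue
  process B: level=3
    B->A: in-degree(A)=0, level(A)=4, enqueue
  process A: level=4
All levels: A:4, B:3, C:1, D:2, E:0
max level = 4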